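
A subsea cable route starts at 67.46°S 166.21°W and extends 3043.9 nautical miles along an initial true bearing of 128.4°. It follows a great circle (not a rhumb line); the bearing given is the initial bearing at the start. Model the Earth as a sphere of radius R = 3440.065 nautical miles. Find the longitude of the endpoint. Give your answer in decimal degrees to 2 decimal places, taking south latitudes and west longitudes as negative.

longitude -57.86°

Central angle δ = d/R = 0.884838 rad.
With φ₁ = -67.46° = -1.177399 rad and θ = 128.4° = 2.241003 rad:
Applying the spherical law of cosines for sides, sin φ₂ = sin φ₁ cos δ + cos φ₁ sin δ cos θ = -0.769277, so φ₂ = -50.29°.
For the longitude increment, Δλ = atan2( sin θ sin δ cos φ₁, cos δ − sin φ₁ sin φ₂ ) = atan2(0.232462, -0.077099) = 108.35°.
λ₂ = λ₁ + Δλ = -57.86°.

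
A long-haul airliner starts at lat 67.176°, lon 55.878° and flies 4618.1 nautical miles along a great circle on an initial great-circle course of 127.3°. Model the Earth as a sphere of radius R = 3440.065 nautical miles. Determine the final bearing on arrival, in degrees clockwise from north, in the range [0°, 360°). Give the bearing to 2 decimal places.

final bearing 162.02°

Angular distance δ = d/R = 4618.1 / 3440.065 = 1.342446 rad.
Converting: φ₁ = 1.172442 rad, θ = 2.221804 rad.
Destination latitude: φ₂ = arcsin( sin φ₁ cos δ + cos φ₁ sin δ cos θ ) = arcsin(-0.020315) = -1.164°.
For the longitude increment, Δλ = atan2( sin θ sin δ cos φ₁, cos δ − sin φ₁ sin φ₂ ) = atan2(0.300555, 0.245096) = 50.804°.
λ₂ = 55.878° + 50.804° = 106.682°.
The forward bearing on arrival equals the back-azimuth from the destination plus 180°.
Back-azimuth from P₂ (-1.16°, 106.68°) to P₁ (67.18°, 55.88°), with Δλ' = λ₁ − λ₂ = -50.80°: atan2( sin Δλ' cos φ₁ , cos φ₂ sin φ₁ − sin φ₂ cos φ₁ cos Δλ' ) = 342.02°.
Final bearing = (342.02° + 180°) mod 360° = 162.02°.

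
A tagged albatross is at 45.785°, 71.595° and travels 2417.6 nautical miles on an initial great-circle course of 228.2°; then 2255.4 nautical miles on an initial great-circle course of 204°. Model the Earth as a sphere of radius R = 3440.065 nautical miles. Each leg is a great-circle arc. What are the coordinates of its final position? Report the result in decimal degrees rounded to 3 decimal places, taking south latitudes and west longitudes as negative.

latitude -20.145°, longitude 26.467°

Apply the spherical direct solution leg by leg, carrying full precision between legs.
Leg 1: from (45.785°, 71.595°), δ = 2417.6/3440.065 = 0.702777 rad, θ = 228.2° → φ = 14.269°, λ = 41.782°.
Leg 2: from (14.269°, 41.782°), δ = 2255.4/3440.065 = 0.655627 rad, θ = 204° → φ = -20.145°, λ = 26.467°.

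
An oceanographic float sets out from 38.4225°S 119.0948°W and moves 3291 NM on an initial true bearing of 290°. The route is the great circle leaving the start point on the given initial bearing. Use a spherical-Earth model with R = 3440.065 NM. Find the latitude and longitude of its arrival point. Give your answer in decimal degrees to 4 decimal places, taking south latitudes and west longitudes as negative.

latitude -7.9968°, longitude -169.9479°

Central angle δ = d/R = 0.956668 rad.
Converting: φ₁ = -0.670599 rad, θ = 5.061455 rad.
sin φ₂ = sin φ₁ cos δ + cos φ₁ sin δ cos θ = (-0.621455)(0.576246) + (0.783449)(0.817276)(0.342020) = -0.139118
φ₂ = asin(-0.139118) = -0.139571 rad = -7.9968°.
Then Δλ = atan2(-0.601680, 0.489791) = -0.887554 rad, from sin θ sin δ cos φ₁ over cos δ − sin φ₁ sin φ₂.
λ₂ = λ₁ + Δλ = -169.9479°.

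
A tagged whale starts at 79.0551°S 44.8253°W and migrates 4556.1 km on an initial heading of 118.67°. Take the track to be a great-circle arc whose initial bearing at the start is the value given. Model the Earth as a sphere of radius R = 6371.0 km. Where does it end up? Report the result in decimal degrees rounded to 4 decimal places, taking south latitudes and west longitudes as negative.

latitude -53.2260°, longitude 61.2249°

δ = 4556.1/6371 = 0.715131 rad (40.9740°).
With φ₁ = -79.0551° = -1.379772 rad and θ = 118.67° = 2.071182 rad:
Applying the spherical law of cosines for sides, sin φ₂ = sin φ₁ cos δ + cos φ₁ sin δ cos θ = -0.801003, so φ₂ = -53.2260°.
Δλ = atan2( sin θ sin δ cos φ₁ , cos δ − sin φ₁ sin φ₂ ) = atan2(0.109234, -0.031426) = 1.850926 rad = 106.0502°.
λ₂ = λ₁ + Δλ = 61.2249°.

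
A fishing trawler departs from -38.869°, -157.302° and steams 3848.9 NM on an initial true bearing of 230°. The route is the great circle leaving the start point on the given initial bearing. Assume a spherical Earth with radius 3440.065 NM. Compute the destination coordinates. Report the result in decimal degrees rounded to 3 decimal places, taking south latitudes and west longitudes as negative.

latitude -46.409°, longitude 110.799°

δ = 3848.9/3440.065 = 1.118845 rad (64.1051°).
Converting: φ₁ = -0.678392 rad, θ = 4.014257 rad.
sin φ₂ = sin φ₁ cos δ + cos φ₁ sin δ cos θ = (-0.627542)(0.436722) + (0.778583)(0.899597)(-0.642788) = -0.724276
φ₂ = asin(-0.724276) = -0.809984 rad = -46.409°.
For the longitude increment, Δλ = atan2( sin θ sin δ cos φ₁, cos δ − sin φ₁ sin φ₂ ) = atan2(-0.536546, -0.017792) = -91.899°.
λ₂ = -157.302° + -91.899° = -249.201°, normalized to (−180°, 180°] → 110.799°.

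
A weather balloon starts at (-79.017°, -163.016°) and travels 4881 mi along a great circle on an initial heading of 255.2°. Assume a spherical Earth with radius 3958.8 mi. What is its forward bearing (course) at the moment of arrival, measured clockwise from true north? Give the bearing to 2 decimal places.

final bearing 348.56°

The arc subtends δ = 4881/3958.8 = 1.232949 rad at the centre.
With φ₁ = -79.017° = -1.379107 rad and θ = 255.2° = 4.454080 rad:
sin φ₂ = sin φ₁ cos δ + cos φ₁ sin δ cos θ = (-0.981684)(0.331457) + (0.190518)(0.943470)(-0.255446) = -0.371301
φ₂ = asin(-0.371301) = -0.380410 rad = -21.796°.
For the longitude increment, Δλ = atan2( sin θ sin δ cos φ₁, cos δ − sin φ₁ sin φ₂ ) = atan2(-0.173784, -0.033044) = -100.766°.
λ₂ = -163.016° + -100.766° = -263.782°, normalized to (−180°, 180°] → 96.218°.
The forward bearing on arrival equals the back-azimuth from the destination plus 180°.
Back-azimuth from P₂ (-21.80°, 96.22°) to P₁ (-79.02°, -163.02°), with Δλ' = λ₁ − λ₂ = -259.23°: atan2( sin Δλ' cos φ₁ , cos φ₂ sin φ₁ − sin φ₂ cos φ₁ cos Δλ' ) = 168.56°.
Final bearing = (168.56° + 180°) mod 360° = 348.56°.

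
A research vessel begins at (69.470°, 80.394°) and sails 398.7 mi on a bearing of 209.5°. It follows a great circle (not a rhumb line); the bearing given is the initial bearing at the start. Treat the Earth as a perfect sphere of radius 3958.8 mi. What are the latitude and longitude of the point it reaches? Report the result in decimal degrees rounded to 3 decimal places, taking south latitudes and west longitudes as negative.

Angular distance δ = d/R = 398.7 / 3958.8 = 0.100712 rad.
With φ₁ = 69.470° = 1.212480 rad and θ = 209.5° = 3.656465 rad:
Destination latitude: φ₂ = arcsin( sin φ₁ cos δ + cos φ₁ sin δ cos θ ) = arcsin(0.901055) = 64.297°.
For the longitude increment, Δλ = atan2( sin θ sin δ cos φ₁, cos δ − sin φ₁ sin φ₂ ) = atan2(-0.017363, 0.151105) = -6.555°.
λ₂ = 80.394° + -6.555° = 73.839°.

latitude 64.297°, longitude 73.839°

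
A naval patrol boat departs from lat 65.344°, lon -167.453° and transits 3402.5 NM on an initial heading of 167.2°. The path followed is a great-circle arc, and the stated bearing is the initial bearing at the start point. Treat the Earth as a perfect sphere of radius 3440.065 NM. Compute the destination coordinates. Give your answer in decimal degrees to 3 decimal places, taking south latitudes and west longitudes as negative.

Central angle δ = d/R = 0.989080 rad.
Start latitude φ₁ = 1.140468 rad; initial bearing θ = 2.918191 rad.
Applying the spherical law of cosines for sides, sin φ₂ = sin φ₁ cos δ + cos φ₁ sin δ cos θ = 0.159472, so φ₂ = 9.176°.
Δλ = atan2( sin θ sin δ cos φ₁ , cos δ − sin φ₁ sin φ₂ ) = atan2(0.077222, 0.404526) = 0.188625 rad = 10.807°.
Hence λ₂ = -167.453° + 10.807° = -156.646°.

latitude 9.176°, longitude -156.646°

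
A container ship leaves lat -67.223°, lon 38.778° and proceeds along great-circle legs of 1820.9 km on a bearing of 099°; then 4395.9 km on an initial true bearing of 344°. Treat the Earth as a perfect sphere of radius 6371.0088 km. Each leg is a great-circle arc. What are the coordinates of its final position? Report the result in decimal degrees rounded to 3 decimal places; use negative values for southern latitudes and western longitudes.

Apply the spherical direct solution leg by leg, carrying full precision between legs.
Leg 1: from (-67.223°, 38.778°), δ = 1820.9/6371.0088 = 0.285810 rad, θ = 99° → φ = -64.381°, λ = 78.870°.
Leg 2: from (-64.381°, 78.870°), δ = 4395.9/6371.0088 = 0.689985 rad, θ = 344° → φ = -25.523°, λ = 67.659°.

latitude -25.523°, longitude 67.659°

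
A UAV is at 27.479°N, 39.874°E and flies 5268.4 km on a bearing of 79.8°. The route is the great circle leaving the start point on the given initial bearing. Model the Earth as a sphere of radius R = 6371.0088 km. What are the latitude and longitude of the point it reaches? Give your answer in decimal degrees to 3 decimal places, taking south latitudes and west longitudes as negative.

Angular distance δ = d/R = 5268.4 / 6371.0088 = 0.826933 rad.
Converting: φ₁ = 0.479599 rad, θ = 1.392773 rad.
sin φ₂ = sin φ₁ cos δ + cos φ₁ sin δ cos θ = (0.461423)(0.677136) + (0.887180)(0.735858)(0.177085) = 0.428054
φ₂ = asin(0.428054) = 0.442338 rad = 25.344°.
Then Δλ = atan2(0.642521, 0.479621) = 0.929560 rad, from sin θ sin δ cos φ₁ over cos δ − sin φ₁ sin φ₂.
Hence λ₂ = 39.874° + 53.260° = 93.134°.

latitude 25.344°, longitude 93.134°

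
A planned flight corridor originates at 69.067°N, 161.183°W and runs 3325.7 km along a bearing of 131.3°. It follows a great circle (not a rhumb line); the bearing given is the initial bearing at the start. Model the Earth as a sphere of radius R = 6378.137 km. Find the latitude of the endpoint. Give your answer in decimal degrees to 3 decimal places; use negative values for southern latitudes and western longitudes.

δ = 3325.7/6378.137 = 0.521422 rad (29.8753°).
Start latitude φ₁ = 1.205447 rad; initial bearing θ = 2.291617 rad.
Applying the spherical law of cosines for sides, sin φ₂ = sin φ₁ cos δ + cos φ₁ sin δ cos θ = 0.692425, so φ₂ = 43.822°.
For the longitude increment, Δλ = atan2( sin θ sin δ cos φ₁, cos δ − sin φ₁ sin φ₂ ) = atan2(0.133698, 0.220388) = 31.243°.
λ₂ = λ₁ + Δλ = -129.940°.

latitude 43.822°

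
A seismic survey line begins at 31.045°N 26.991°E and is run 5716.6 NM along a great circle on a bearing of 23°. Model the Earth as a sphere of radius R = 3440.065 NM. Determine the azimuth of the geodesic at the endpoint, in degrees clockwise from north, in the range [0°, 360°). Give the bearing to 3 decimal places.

Angular distance δ = d/R = 5716.6 / 3440.065 = 1.661771 rad.
Converting: φ₁ = 0.541837 rad, θ = 0.401426 rad.
Applying the spherical law of cosines for sides, sin φ₂ = sin φ₁ cos δ + cos φ₁ sin δ cos θ = 0.738541, so φ₂ = 47.607°.
Δλ = atan2( sin θ sin δ cos φ₁ , cos δ − sin φ₁ sin φ₂ ) = atan2(0.333379, -0.471723) = 2.526366 rad = 144.750°.
Hence λ₂ = 26.991° + 144.750° = 171.741°.
The forward bearing on arrival equals the back-azimuth from the destination plus 180°.
Back-azimuth from P₂ (47.607°, 171.741°) to P₁ (31.045°, 26.991°), with Δλ' = λ₁ − λ₂ = -144.750°: atan2( sin Δλ' cos φ₁ , cos φ₂ sin φ₁ − sin φ₂ cos φ₁ cos Δλ' ) = 330.229°.
Final bearing = (330.229° + 180°) mod 360° = 150.229°.

final bearing 150.229°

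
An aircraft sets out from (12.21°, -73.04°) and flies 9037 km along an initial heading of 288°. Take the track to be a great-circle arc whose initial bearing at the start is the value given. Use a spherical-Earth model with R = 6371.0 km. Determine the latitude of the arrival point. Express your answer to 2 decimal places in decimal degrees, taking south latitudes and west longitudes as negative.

The arc subtends δ = 9037/6371 = 1.418459 rad at the centre.
With φ₁ = 12.21° = 0.213105 rad and θ = 288° = 5.026548 rad:
Applying the spherical law of cosines for sides, sin φ₂ = sin φ₁ cos δ + cos φ₁ sin δ cos θ = 0.330623, so φ₂ = 19.31°.
Then Δλ = atan2(-0.918778, 0.081824) = -1.481973 rad, from sin θ sin δ cos φ₁ over cos δ − sin φ₁ sin φ₂.
Hence λ₂ = -73.04° + -84.91° = -157.95°.

latitude 19.31°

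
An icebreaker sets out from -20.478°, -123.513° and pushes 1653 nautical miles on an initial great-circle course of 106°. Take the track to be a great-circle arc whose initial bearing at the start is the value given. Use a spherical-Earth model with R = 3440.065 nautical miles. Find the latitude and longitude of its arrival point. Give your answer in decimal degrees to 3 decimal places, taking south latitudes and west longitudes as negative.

latitude -25.441°, longitude -94.038°

Angular distance δ = d/R = 1653 / 3440.065 = 0.480514 rad.
Start latitude φ₁ = -0.357409 rad; initial bearing θ = 1.850049 rad.
sin φ₂ = sin φ₁ cos δ + cos φ₁ sin δ cos θ = (-0.349848)(0.886757) + (0.936807)(0.462235)(-0.275637) = -0.429588
φ₂ = asin(-0.429588) = -0.444036 rad = -25.441°.
Then Δλ = atan2(0.416250, 0.736467) = 0.514437 rad, from sin θ sin δ cos φ₁ over cos δ − sin φ₁ sin φ₂.
Hence λ₂ = -123.513° + 29.475° = -94.038°.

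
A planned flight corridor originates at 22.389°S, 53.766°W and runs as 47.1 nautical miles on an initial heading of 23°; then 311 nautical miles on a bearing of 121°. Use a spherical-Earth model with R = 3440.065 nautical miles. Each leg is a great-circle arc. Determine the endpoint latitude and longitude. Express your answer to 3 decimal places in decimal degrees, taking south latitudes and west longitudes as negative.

Apply the spherical direct solution leg by leg, carrying full precision between legs.
Leg 1: from (-22.389°, -53.766°), δ = 47.1/3440.065 = 0.013692 rad, θ = 23° → φ = -21.667°, λ = -53.436°.
Leg 2: from (-21.667°, -53.436°), δ = 311/3440.065 = 0.090405 rad, θ = 121° → φ = -24.262°, λ = -48.567°.

latitude -24.262°, longitude -48.567°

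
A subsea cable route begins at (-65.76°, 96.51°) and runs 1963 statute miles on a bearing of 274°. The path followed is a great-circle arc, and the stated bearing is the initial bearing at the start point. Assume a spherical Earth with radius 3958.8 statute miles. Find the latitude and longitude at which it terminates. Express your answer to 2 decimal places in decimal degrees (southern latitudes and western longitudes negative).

latitude -52.04°, longitude 46.02°

The arc subtends δ = 1963/3958.8 = 0.495857 rad at the centre.
Start latitude φ₁ = -1.147729 rad; initial bearing θ = 4.782202 rad.
Destination latitude: φ₂ = arcsin( sin φ₁ cos δ + cos φ₁ sin δ cos θ ) = arcsin(-0.788387) = -52.04°.
For the longitude increment, Δλ = atan2( sin θ sin δ cos φ₁, cos δ − sin φ₁ sin φ₂ ) = atan2(-0.194863, 0.160683) = -50.49°.
Hence λ₂ = 96.51° + -50.49° = 46.02°.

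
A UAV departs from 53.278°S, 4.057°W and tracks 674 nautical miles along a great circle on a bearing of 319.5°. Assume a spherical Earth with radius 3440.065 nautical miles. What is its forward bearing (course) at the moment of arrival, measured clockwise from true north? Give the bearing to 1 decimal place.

Angular distance δ = d/R = 674 / 3440.065 = 0.195927 rad.
Converting: φ₁ = -0.929877 rad, θ = 5.576327 rad.
Destination latitude: φ₂ = arcsin( sin φ₁ cos δ + cos φ₁ sin δ cos θ ) = arcsin(-0.697697) = -44.243°.
For the longitude increment, Δλ = atan2( sin θ sin δ cos φ₁, cos δ − sin φ₁ sin φ₂ ) = atan2(-0.075598, 0.421631) = -10.165°.
λ₂ = λ₁ + Δλ = -14.222°.
The forward bearing on arrival equals the back-azimuth from the destination plus 180°.
Back-azimuth from P₂ (-44.2°, -14.2°) to P₁ (-53.3°, -4.1°), with Δλ' = λ₁ − λ₂ = 10.2°: atan2( sin Δλ' cos φ₁ , cos φ₂ sin φ₁ − sin φ₂ cos φ₁ cos Δλ' ) = 147.2°.
Final bearing = (147.2° + 180°) mod 360° = 327.2°.

final bearing 327.2°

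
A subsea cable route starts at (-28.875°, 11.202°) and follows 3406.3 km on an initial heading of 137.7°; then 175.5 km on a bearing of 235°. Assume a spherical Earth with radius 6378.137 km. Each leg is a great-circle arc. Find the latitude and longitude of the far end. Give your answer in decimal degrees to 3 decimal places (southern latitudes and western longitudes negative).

latitude -49.076°, longitude 40.152°

Apply the spherical direct solution leg by leg, carrying full precision between legs.
Leg 1: from (-28.875°, 11.202°), δ = 3406.3/6378.137 = 0.534059 rad, θ = 137.7° → φ = -48.189°, λ = 42.124°.
Leg 2: from (-48.189°, 42.124°), δ = 175.5/6378.137 = 0.027516 rad, θ = 235° → φ = -49.076°, λ = 40.152°.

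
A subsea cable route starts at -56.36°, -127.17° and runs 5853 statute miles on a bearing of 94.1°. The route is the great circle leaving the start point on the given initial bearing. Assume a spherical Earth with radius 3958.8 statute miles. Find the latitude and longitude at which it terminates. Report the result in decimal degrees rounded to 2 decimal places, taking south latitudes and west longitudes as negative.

latitude -6.67°, longitude -36.70°

The arc subtends δ = 5853/3958.8 = 1.478478 rad at the centre.
With φ₁ = -56.36° = -0.983668 rad and θ = 94.1° = 1.642355 rad:
sin φ₂ = sin φ₁ cos δ + cos φ₁ sin δ cos θ = (-0.832535)(0.092187) + (0.553973)(0.995742)(-0.071497) = -0.116188
φ₂ = asin(-0.116188) = -0.116451 rad = -6.67°.
Then Δλ = atan2(0.550202, -0.004543) = 1.579054 rad, from sin θ sin δ cos φ₁ over cos δ − sin φ₁ sin φ₂.
λ₂ = λ₁ + Δλ = -36.70°.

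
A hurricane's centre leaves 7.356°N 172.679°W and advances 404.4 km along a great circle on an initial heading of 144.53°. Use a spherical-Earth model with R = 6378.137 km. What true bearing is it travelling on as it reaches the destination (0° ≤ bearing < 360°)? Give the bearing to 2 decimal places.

final bearing 144.75°

Angular distance δ = d/R = 404.4 / 6378.137 = 0.063404 rad.
With φ₁ = 7.356° = 0.128386 rad and θ = 144.53° = 2.522524 rad:
sin φ₂ = sin φ₁ cos δ + cos φ₁ sin δ cos θ = (0.128034)(0.997991) + (0.991770)(0.063362)(-0.814419) = 0.076599
φ₂ = asin(0.076599) = 0.076674 rad = 4.393°.
For the longitude increment, Δλ = atan2( sin θ sin δ cos φ₁, cos δ − sin φ₁ sin φ₂ ) = atan2(0.036465, 0.988183) = 2.113°.
Hence λ₂ = -172.679° + 2.113° = -170.566°.
The forward bearing on arrival equals the back-azimuth from the destination plus 180°.
Back-azimuth from P₂ (4.39°, -170.57°) to P₁ (7.36°, -172.68°), with Δλ' = λ₁ − λ₂ = -2.11°: atan2( sin Δλ' cos φ₁ , cos φ₂ sin φ₁ − sin φ₂ cos φ₁ cos Δλ' ) = 324.75°.
Final bearing = (324.75° + 180°) mod 360° = 144.75°.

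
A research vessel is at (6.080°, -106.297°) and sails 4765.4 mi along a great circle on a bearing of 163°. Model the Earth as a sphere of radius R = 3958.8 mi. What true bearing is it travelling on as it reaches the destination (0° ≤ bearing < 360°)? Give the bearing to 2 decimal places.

final bearing 146.55°

Central angle δ = d/R = 1.203749 rad.
Converting: φ₁ = 0.106116 rad, θ = 2.844887 rad.
Destination latitude: φ₂ = arcsin( sin φ₁ cos δ + cos φ₁ sin δ cos θ ) = arcsin(-0.849576) = -58.166°.
Δλ = atan2( sin θ sin δ cos φ₁ , cos δ − sin φ₁ sin φ₂ ) = atan2(0.271362, 0.448846) = 0.543778 rad = 31.156°.
λ₂ = -106.297° + 31.156° = -75.141°.
The forward bearing on arrival equals the back-azimuth from the destination plus 180°.
Back-azimuth from P₂ (-58.17°, -75.14°) to P₁ (6.08°, -106.30°), with Δλ' = λ₁ − λ₂ = -31.16°: atan2( sin Δλ' cos φ₁ , cos φ₂ sin φ₁ − sin φ₂ cos φ₁ cos Δλ' ) = 326.55°.
Final bearing = (326.55° + 180°) mod 360° = 146.55°.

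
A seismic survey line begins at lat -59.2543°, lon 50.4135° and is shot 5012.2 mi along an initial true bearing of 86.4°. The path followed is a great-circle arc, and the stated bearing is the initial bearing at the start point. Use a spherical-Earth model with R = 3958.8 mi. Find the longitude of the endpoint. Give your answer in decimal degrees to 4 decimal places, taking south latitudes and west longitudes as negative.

The arc subtends δ = 5012.2/3958.8 = 1.266091 rad at the centre.
Start latitude φ₁ = -1.034183 rad; initial bearing θ = 1.507964 rad.
Applying the spherical law of cosines for sides, sin φ₂ = sin φ₁ cos δ + cos φ₁ sin δ cos θ = -0.227222, so φ₂ = -13.1336°.
Δλ = atan2( sin θ sin δ cos φ₁ , cos δ − sin φ₁ sin φ₂ ) = atan2(0.486717, 0.104727) = 1.358857 rad = 77.8568°.
Hence λ₂ = 50.4135° + 77.8568° = 128.2703°.

longitude 128.2703°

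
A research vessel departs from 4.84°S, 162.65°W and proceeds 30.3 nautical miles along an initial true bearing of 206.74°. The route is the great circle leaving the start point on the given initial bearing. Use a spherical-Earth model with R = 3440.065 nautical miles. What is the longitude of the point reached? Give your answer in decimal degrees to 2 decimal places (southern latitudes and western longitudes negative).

Angular distance δ = d/R = 30.3 / 3440.065 = 0.008808 rad.
Converting: φ₁ = -0.084474 rad, θ = 3.608294 rad.
Destination latitude: φ₂ = arcsin( sin φ₁ cos δ + cos φ₁ sin δ cos θ ) = arcsin(-0.092208) = -5.29°.
Then Δλ = atan2(-0.003949, 0.992181) = -0.003980 rad, from sin θ sin δ cos φ₁ over cos δ − sin φ₁ sin φ₂.
λ₂ = λ₁ + Δλ = -162.88°.

longitude -162.88°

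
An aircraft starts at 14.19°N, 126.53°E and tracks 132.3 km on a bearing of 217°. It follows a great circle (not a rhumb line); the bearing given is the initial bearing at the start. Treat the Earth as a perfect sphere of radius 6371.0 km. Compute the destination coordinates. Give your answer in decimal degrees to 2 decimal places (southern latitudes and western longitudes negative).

latitude 13.24°, longitude 125.79°

Angular distance δ = d/R = 132.3 / 6371 = 0.020766 rad.
Converting: φ₁ = 0.247662 rad, θ = 3.787364 rad.
Applying the spherical law of cosines for sides, sin φ₂ = sin φ₁ cos δ + cos φ₁ sin δ cos θ = 0.229008, so φ₂ = 13.24°.
Δλ = atan2( sin θ sin δ cos φ₁ , cos δ − sin φ₁ sin φ₂ ) = atan2(-0.012115, 0.943646) = -0.012838 rad = -0.74°.
Hence λ₂ = 126.53° + -0.74° = 125.79°.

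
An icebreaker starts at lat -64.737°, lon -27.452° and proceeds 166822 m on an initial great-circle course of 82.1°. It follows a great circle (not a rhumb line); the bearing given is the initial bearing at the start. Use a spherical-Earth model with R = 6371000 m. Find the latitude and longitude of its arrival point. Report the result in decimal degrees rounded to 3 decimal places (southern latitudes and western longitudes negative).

Angular distance δ = d/R = 166822 / 6371000 = 0.026185 rad.
Converting: φ₁ = -1.129874 rad, θ = 1.432915 rad.
Applying the spherical law of cosines for sides, sin φ₂ = sin φ₁ cos δ + cos φ₁ sin δ cos θ = -0.902513, so φ₂ = -64.490°.
Δλ = atan2( sin θ sin δ cos φ₁ , cos δ − sin φ₁ sin φ₂ ) = atan2(0.011068, 0.183462) = 0.060253 rad = 3.452°.
Hence λ₂ = -27.452° + 3.452° = -24.000°.

latitude -64.490°, longitude -24.000°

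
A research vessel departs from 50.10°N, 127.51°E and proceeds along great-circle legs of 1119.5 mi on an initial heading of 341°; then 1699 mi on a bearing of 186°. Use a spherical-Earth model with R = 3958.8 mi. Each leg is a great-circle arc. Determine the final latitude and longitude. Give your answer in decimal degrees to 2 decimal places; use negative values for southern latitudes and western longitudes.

latitude 40.43°, longitude 111.85°

Apply the spherical direct solution leg by leg, carrying full precision between legs.
Leg 1: from (50.10°, 127.51°), δ = 1119.5/3958.8 = 0.282788 rad, θ = 341° → φ = 64.95°, λ = 115.12°.
Leg 2: from (64.95°, 115.12°), δ = 1699/3958.8 = 0.429170 rad, θ = 186° → φ = 40.43°, λ = 111.85°.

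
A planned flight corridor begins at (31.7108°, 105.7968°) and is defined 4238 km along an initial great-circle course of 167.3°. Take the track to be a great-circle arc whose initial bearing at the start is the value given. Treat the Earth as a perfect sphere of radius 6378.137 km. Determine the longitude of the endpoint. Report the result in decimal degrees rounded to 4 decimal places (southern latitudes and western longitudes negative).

longitude 113.6259°

Central angle δ = d/R = 0.664457 rad.
Converting: φ₁ = 0.553458 rad, θ = 2.919936 rad.
sin φ₂ = sin φ₁ cos δ + cos φ₁ sin δ cos θ = (0.525632)(0.787252) + (0.850712)(0.616632)(-0.975535) = -0.097938
φ₂ = asin(-0.097938) = -0.098095 rad = -5.6204°.
For the longitude increment, Δλ = atan2( sin θ sin δ cos φ₁, cos δ − sin φ₁ sin φ₂ ) = atan2(0.115326, 0.838731) = 7.8291°.
Hence λ₂ = 105.7968° + 7.8291° = 113.6259°.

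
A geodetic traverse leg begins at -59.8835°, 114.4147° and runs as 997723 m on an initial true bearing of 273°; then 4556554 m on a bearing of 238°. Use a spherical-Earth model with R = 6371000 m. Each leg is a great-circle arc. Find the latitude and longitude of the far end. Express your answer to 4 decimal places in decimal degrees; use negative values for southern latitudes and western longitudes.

latitude -55.5722°, longitude 17.5739°

Apply the spherical direct solution leg by leg, carrying full precision between legs.
Leg 1: from (-59.8835°, 114.4147°), δ = 997723/6371000 = 0.156604 rad, θ = 273° → φ = -58.2471°, λ = 97.1996°.
Leg 2: from (-58.2471°, 97.1996°), δ = 4556554/6371000 = 0.715202 rad, θ = 238° → φ = -55.5722°, λ = 17.5739°.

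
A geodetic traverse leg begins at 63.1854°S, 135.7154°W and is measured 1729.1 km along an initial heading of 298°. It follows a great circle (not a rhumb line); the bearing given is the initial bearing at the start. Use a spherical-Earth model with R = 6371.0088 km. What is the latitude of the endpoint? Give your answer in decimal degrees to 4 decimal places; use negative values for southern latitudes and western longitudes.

latitude -53.4203°

Angular distance δ = d/R = 1729.1 / 6371.0088 = 0.271401 rad.
With φ₁ = -63.1854° = -1.102793 rad and θ = 298° = 5.201081 rad:
sin φ₂ = sin φ₁ cos δ + cos φ₁ sin δ cos θ = (-0.892471)(0.963396) + (0.451105)(0.268082)(0.469472) = -0.803028
φ₂ = asin(-0.803028) = -0.932360 rad = -53.4203°.
For the longitude increment, Δλ = atan2( sin θ sin δ cos φ₁, cos δ − sin φ₁ sin φ₂ ) = atan2(-0.106777, 0.246717) = -23.4027°.
λ₂ = -135.7154° + -23.4027° = -159.1181°.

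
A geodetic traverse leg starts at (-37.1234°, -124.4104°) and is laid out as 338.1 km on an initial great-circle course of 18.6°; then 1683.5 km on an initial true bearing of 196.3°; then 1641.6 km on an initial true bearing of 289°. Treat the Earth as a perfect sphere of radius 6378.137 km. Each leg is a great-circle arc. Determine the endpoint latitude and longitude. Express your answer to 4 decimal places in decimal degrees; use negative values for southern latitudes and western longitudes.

latitude -42.1182°, longitude -148.5303°

Apply the spherical direct solution leg by leg, carrying full precision between legs.
Leg 1: from (-37.1234°, -124.4104°), δ = 338.1/6378.137 = 0.053009 rad, θ = 18.6° → φ = -34.2390°, λ = -123.2390°.
Leg 2: from (-34.2390°, -123.2390°), δ = 1683.5/6378.137 = 0.263949 rad, θ = 196.3° → φ = -48.6053°, λ = -129.5969°.
Leg 3: from (-48.6053°, -129.5969°), δ = 1641.6/6378.137 = 0.257379 rad, θ = 289° → φ = -42.1182°, λ = -148.5303°.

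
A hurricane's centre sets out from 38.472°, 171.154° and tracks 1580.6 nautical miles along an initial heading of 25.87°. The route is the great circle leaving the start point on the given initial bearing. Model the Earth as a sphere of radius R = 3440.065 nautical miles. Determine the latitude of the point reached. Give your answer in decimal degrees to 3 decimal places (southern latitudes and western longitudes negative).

latitude 60.460°

Angular distance δ = d/R = 1580.6 / 3440.065 = 0.459468 rad.
Start latitude φ₁ = 0.671463 rad; initial bearing θ = 0.451517 rad.
Applying the spherical law of cosines for sides, sin φ₂ = sin φ₁ cos δ + cos φ₁ sin δ cos θ = 0.870015, so φ₂ = 60.460°.
Δλ = atan2( sin θ sin δ cos φ₁ , cos δ − sin φ₁ sin φ₂ ) = atan2(0.151494, 0.355024) = 0.403321 rad = 23.109°.
λ₂ = 171.154° + 23.109° = 194.263°, normalized to (−180°, 180°] → -165.737°.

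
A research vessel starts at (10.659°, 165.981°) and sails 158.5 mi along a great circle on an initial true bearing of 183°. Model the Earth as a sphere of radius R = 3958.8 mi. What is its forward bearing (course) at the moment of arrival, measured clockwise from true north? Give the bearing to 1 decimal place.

final bearing 183.0°

The arc subtends δ = 158.5/3958.8 = 0.040037 rad at the centre.
Start latitude φ₁ = 0.186035 rad; initial bearing θ = 3.193953 rad.
Destination latitude: φ₂ = arcsin( sin φ₁ cos δ + cos φ₁ sin δ cos θ ) = arcsin(0.145533) = 8.368°.
Δλ = atan2( sin θ sin δ cos φ₁ , cos δ − sin φ₁ sin φ₂ ) = atan2(-0.002059, 0.972280) = -0.002117 rad = -0.121°.
λ₂ = λ₁ + Δλ = 165.860°.
The forward bearing on arrival equals the back-azimuth from the destination plus 180°.
Back-azimuth from P₂ (8.4°, 165.9°) to P₁ (10.7°, 166.0°), with Δλ' = λ₁ − λ₂ = 0.1°: atan2( sin Δλ' cos φ₁ , cos φ₂ sin φ₁ − sin φ₂ cos φ₁ cos Δλ' ) = 3.0°.
Final bearing = (3.0° + 180°) mod 360° = 183.0°.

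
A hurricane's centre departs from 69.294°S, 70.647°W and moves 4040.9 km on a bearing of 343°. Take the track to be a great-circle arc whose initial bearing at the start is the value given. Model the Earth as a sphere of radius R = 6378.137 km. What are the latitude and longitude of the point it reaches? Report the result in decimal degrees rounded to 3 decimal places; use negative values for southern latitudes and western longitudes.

latitude -33.621°, longitude -82.644°

Angular distance δ = d/R = 4040.9 / 6378.137 = 0.633555 rad.
Start latitude φ₁ = -1.209408 rad; initial bearing θ = 5.986479 rad.
sin φ₂ = sin φ₁ cos δ + cos φ₁ sin δ cos θ = (-0.935407)(0.805928) + (0.353573)(0.592013)(0.956305) = -0.553697
φ₂ = asin(-0.553697) = -0.586798 rad = -33.621°.
Then Δλ = atan2(-0.061199, 0.287996) = -0.209386 rad, from sin θ sin δ cos φ₁ over cos δ − sin φ₁ sin φ₂.
λ₂ = -70.647° + -11.997° = -82.644°.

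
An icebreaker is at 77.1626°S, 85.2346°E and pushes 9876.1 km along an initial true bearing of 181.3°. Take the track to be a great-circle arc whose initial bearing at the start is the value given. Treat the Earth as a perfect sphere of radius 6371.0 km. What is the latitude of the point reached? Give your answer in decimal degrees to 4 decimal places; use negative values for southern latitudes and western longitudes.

latitude -14.0161°

The arc subtends δ = 9876.1/6371 = 1.550165 rad at the centre.
With φ₁ = -77.1626° = -1.346741 rad and θ = 181.3° = 3.164282 rad:
Destination latitude: φ₂ = arcsin( sin φ₁ cos δ + cos φ₁ sin δ cos θ ) = arcsin(-0.242195) = -14.0161°.
Δλ = atan2( sin θ sin δ cos φ₁ , cos δ − sin φ₁ sin φ₂ ) = atan2(-0.005040, -0.215511) = -3.118212 rad = -178.6604°.
Hence λ₂ = 85.2346° + -178.6604° = -93.4258°.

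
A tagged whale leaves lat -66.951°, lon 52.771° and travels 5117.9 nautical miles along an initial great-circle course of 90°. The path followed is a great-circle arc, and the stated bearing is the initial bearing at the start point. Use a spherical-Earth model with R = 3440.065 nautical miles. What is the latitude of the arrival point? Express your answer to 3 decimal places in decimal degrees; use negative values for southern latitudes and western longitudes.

Central angle δ = d/R = 1.487734 rad.
With φ₁ = -66.951° = -1.168515 rad and θ = 90° = 1.570796 rad:
Applying the spherical law of cosines for sides, sin φ₂ = sin φ₁ cos δ + cos φ₁ sin δ cos θ = -0.076344, so φ₂ = -4.378°.
For the longitude increment, Δλ = atan2( sin θ sin δ cos φ₁, cos δ − sin φ₁ sin φ₂ ) = atan2(0.390168, 0.012718) = 88.133°.
λ₂ = 52.771° + 88.133° = 140.904°.

latitude -4.378°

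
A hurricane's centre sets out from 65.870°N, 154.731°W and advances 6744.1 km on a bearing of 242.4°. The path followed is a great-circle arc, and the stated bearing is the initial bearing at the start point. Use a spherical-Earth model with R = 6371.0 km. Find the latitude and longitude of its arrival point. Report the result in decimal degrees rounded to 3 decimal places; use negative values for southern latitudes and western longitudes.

Central angle δ = d/R = 1.058562 rad.
Start latitude φ₁ = 1.149648 rad; initial bearing θ = 4.230678 rad.
Destination latitude: φ₂ = arcsin( sin φ₁ cos δ + cos φ₁ sin δ cos θ ) = arcsin(0.282209) = 16.392°.
Then Δλ = atan2(-0.315788, 0.232577) = -0.935995 rad, from sin θ sin δ cos φ₁ over cos δ − sin φ₁ sin φ₂.
λ₂ = -154.731° + -53.629° = -208.360°, normalized to (−180°, 180°] → 151.640°.

latitude 16.392°, longitude 151.640°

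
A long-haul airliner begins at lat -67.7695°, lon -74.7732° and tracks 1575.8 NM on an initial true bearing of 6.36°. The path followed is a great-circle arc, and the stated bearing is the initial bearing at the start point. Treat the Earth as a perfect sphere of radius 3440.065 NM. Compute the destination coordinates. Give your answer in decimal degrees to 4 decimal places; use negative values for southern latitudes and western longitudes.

Central angle δ = d/R = 0.458073 rad.
Converting: φ₁ = -1.182801 rad, θ = 0.111003 rad.
sin φ₂ = sin φ₁ cos δ + cos φ₁ sin δ cos θ = (-0.925669)(0.896906) + (0.378334)(0.442220)(0.993845) = -0.663962
φ₂ = asin(-0.663962) = -0.726104 rad = -41.6027°.
Then Δλ = atan2(0.018533, 0.282298) = 0.065558 rad, from sin θ sin δ cos φ₁ over cos δ − sin φ₁ sin φ₂.
Hence λ₂ = -74.7732° + 3.7562° = -71.0170°.

latitude -41.6027°, longitude -71.0170°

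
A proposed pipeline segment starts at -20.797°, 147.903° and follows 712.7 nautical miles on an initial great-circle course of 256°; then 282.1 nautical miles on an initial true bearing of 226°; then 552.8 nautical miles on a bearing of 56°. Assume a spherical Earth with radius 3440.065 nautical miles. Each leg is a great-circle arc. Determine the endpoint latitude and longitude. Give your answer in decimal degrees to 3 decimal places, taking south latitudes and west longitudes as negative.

Apply the spherical direct solution leg by leg, carrying full precision between legs.
Leg 1: from (-20.797°, 147.903°), δ = 712.7/3440.065 = 0.207176 rad, θ = 256° → φ = -23.203°, λ = 135.361°.
Leg 2: from (-23.203°, 135.361°), δ = 282.1/3440.065 = 0.082004 rad, θ = 226° → φ = -26.421°, λ = 131.589°.
Leg 3: from (-26.421°, 131.589°), δ = 552.8/3440.065 = 0.160695 rad, θ = 56° → φ = -21.045°, λ = 139.760°.

latitude -21.045°, longitude 139.760°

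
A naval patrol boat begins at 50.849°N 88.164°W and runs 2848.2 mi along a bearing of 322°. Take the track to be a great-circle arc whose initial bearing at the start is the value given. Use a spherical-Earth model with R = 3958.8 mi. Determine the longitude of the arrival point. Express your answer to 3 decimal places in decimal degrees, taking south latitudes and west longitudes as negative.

longitude -168.074°

The arc subtends δ = 2848.2/3958.8 = 0.719460 rad at the centre.
Start latitude φ₁ = 0.887482 rad; initial bearing θ = 5.619960 rad.
sin φ₂ = sin φ₁ cos δ + cos φ₁ sin δ cos θ = (0.775485)(0.752161) + (0.631366)(0.658979)(0.788011) = 0.911147
φ₂ = asin(0.911147) = 1.146059 rad = 65.664°.
Then Δλ = atan2(-0.256150, 0.045581) = -1.394694 rad, from sin θ sin δ cos φ₁ over cos δ − sin φ₁ sin φ₂.
λ₂ = λ₁ + Δλ = -168.074°.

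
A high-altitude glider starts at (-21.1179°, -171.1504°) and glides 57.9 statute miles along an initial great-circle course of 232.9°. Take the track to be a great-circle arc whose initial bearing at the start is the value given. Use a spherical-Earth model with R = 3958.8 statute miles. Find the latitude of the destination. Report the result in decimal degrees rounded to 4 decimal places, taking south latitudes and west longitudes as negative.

Angular distance δ = d/R = 57.9 / 3958.8 = 0.014626 rad.
With φ₁ = -21.1179° = -0.368577 rad and θ = 232.9° = 4.064872 rad:
Applying the spherical law of cosines for sides, sin φ₂ = sin φ₁ cos δ + cos φ₁ sin δ cos θ = -0.368479, so φ₂ = -21.6219°.
Then Δλ = atan2(-0.010881, 0.867134) = -0.012548 rad, from sin θ sin δ cos φ₁ over cos δ − sin φ₁ sin φ₂.
λ₂ = λ₁ + Δλ = -171.8693°.

latitude -21.6219°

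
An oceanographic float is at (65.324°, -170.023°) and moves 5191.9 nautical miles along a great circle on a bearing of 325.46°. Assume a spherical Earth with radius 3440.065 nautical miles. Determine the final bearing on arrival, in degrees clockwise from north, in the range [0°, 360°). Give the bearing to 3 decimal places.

final bearing 194.961°

The arc subtends δ = 5191.9/3440.065 = 1.509245 rad at the centre.
Start latitude φ₁ = 1.140119 rad; initial bearing θ = 5.680349 rad.
Applying the spherical law of cosines for sides, sin φ₂ = sin φ₁ cos δ + cos φ₁ sin δ cos θ = 0.399141, so φ₂ = 23.524°.
Δλ = atan2( sin θ sin δ cos φ₁ , cos δ − sin φ₁ sin φ₂ ) = atan2(-0.236259, -0.301180) = -2.476409 rad = -141.888°.
λ₂ = -170.023° + -141.888° = -311.911°, normalized to (−180°, 180°] → 48.089°.
The forward bearing on arrival equals the back-azimuth from the destination plus 180°.
Back-azimuth from P₂ (23.524°, 48.089°) to P₁ (65.324°, -170.023°), with Δλ' = λ₁ − λ₂ = -218.112°: atan2( sin Δλ' cos φ₁ , cos φ₂ sin φ₁ − sin φ₂ cos φ₁ cos Δλ' ) = 14.961°.
Final bearing = (14.961° + 180°) mod 360° = 194.961°.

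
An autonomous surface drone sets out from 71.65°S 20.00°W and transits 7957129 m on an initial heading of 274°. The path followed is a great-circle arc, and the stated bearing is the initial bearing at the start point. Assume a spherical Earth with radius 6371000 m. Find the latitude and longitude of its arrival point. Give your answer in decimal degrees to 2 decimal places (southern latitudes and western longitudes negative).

latitude -16.22°, longitude -100.26°

δ = 7957129/6371000 = 1.248961 rad (71.5602°).
Start latitude φ₁ = -1.250528 rad; initial bearing θ = 4.782202 rad.
sin φ₂ = sin φ₁ cos δ + cos φ₁ sin δ cos θ = (-0.949151)(0.316308) + (0.314821)(0.948656)(0.069756) = -0.279391
φ₂ = asin(-0.279391) = -0.283160 rad = -16.22°.
For the longitude increment, Δλ = atan2( sin θ sin δ cos φ₁, cos δ − sin φ₁ sin φ₂ ) = atan2(-0.297929, 0.051124) = -80.26°.
Hence λ₂ = -20.00° + -80.26° = -100.26°.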